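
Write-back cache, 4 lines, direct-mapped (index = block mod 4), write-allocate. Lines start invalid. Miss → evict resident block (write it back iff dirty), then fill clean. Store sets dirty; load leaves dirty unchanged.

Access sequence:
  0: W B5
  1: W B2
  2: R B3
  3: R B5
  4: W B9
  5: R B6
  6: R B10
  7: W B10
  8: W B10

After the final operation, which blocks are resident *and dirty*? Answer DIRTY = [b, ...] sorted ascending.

0: W B5 -> L1 miss  d=D]
1: W B2 -> L2 miss  d=D]
2: R B3 -> L3 miss  d=-]
3: R B5 -> L1 hit  d=D]
4: W B9 -> L1 miss wb->B5  d=D]
5: R B6 -> L2 miss wb->B2  d=-]
6: R B10 -> L2 miss  d=-]
7: W B10 -> L2 hit  d=D]
8: W B10 -> L2 hit  d=D]

DIRTY = [9, 10]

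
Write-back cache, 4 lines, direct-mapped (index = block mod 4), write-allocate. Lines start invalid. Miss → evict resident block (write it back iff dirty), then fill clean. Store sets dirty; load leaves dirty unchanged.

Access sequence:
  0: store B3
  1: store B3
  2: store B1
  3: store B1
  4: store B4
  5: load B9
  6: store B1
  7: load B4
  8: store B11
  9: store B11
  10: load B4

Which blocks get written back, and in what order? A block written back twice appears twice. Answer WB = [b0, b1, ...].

WB = [1, 3]

0: W B3 → L3 miss [D]
1: W B3 → L3 hit [D]
2: W B1 → L1 miss [D]
3: W B1 → L1 hit [D]
4: W B4 → L0 miss [D]
5: R B9 → L1 miss wb→B1 [-]
6: W B1 → L1 miss [D]
7: R B4 → L0 hit [D]
8: W B11 → L3 miss wb→B3 [D]
9: W B11 → L3 hit [D]
10: R B4 → L0 hit [D]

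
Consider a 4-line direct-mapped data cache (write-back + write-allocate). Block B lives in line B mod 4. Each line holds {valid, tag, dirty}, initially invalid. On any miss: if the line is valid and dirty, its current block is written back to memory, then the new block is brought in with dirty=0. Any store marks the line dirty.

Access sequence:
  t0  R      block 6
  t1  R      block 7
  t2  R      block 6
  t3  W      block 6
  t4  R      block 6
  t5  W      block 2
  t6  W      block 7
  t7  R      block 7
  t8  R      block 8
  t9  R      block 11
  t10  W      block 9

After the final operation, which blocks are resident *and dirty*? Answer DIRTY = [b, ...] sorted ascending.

DIRTY = [2, 9]

  0 | R B6 → L2 miss [-]
  1 | R B7 → L3 miss [-]
  2 | R B6 → L2 hit [-]
  3 | W B6 → L2 hit [D]
  4 | R B6 → L2 hit [D]
  5 | W B2 → L2 miss wb→B6 [D]
  6 | W B7 → L3 hit [D]
  7 | R B7 → L3 hit [D]
  8 | R B8 → L0 miss [-]
  9 | R B11 → L3 miss wb→B7 [-]
  10 | W B9 → L1 miss [D]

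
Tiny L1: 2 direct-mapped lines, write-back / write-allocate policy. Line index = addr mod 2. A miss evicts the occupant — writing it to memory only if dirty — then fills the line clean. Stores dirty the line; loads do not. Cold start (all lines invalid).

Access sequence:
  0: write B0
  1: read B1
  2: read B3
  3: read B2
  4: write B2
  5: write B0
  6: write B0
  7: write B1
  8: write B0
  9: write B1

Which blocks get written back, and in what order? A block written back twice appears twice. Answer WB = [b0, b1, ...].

WB = [0, 2]

  0 | W B0 → L0 miss [D]
  1 | R B1 → L1 miss [-]
  2 | R B3 → L1 miss [-]
  3 | R B2 → L0 miss wb→B0 [-]
  4 | W B2 → L0 hit [D]
  5 | W B0 → L0 miss wb→B2 [D]
  6 | W B0 → L0 hit [D]
  7 | W B1 → L1 miss [D]
  8 | W B0 → L0 hit [D]
  9 | W B1 → L1 hit [D]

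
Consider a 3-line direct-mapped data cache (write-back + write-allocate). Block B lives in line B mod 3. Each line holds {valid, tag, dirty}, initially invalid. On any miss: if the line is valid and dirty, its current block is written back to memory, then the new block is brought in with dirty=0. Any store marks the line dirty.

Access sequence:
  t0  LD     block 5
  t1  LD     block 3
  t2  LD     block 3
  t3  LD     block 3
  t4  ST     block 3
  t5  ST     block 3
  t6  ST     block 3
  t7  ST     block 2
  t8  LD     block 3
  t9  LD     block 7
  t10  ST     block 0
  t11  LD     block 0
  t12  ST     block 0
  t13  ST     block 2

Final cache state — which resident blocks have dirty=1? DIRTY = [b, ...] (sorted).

0: R B5 → L2 miss [-]
1: R B3 → L0 miss [-]
2: R B3 → L0 hit [-]
3: R B3 → L0 hit [-]
4: W B3 → L0 hit [D]
5: W B3 → L0 hit [D]
6: W B3 → L0 hit [D]
7: W B2 → L2 miss [D]
8: R B3 → L0 hit [D]
9: R B7 → L1 miss [-]
10: W B0 → L0 miss wb→B3 [D]
11: R B0 → L0 hit [D]
12: W B0 → L0 hit [D]
13: W B2 → L2 hit [D]

DIRTY = [0, 2]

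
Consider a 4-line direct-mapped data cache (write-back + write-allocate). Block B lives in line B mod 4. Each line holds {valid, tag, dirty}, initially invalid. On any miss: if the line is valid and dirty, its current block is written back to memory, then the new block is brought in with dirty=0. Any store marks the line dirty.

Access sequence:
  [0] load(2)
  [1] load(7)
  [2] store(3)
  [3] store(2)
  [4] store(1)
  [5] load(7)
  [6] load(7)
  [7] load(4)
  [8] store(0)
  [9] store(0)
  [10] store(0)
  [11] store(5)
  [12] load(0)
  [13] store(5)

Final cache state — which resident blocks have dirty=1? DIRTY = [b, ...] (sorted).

0: R B2 -> L2 miss  d=-]
1: R B7 -> L3 miss  d=-]
2: W B3 -> L3 miss  d=D]
3: W B2 -> L2 hit  d=D]
4: W B1 -> L1 miss  d=D]
5: R B7 -> L3 miss wb->B3  d=-]
6: R B7 -> L3 hit  d=-]
7: R B4 -> L0 miss  d=-]
8: W B0 -> L0 miss  d=D]
9: W B0 -> L0 hit  d=D]
10: W B0 -> L0 hit  d=D]
11: W B5 -> L1 miss wb->B1  d=D]
12: R B0 -> L0 hit  d=D]
13: W B5 -> L1 hit  d=D]

DIRTY = [0, 2, 5]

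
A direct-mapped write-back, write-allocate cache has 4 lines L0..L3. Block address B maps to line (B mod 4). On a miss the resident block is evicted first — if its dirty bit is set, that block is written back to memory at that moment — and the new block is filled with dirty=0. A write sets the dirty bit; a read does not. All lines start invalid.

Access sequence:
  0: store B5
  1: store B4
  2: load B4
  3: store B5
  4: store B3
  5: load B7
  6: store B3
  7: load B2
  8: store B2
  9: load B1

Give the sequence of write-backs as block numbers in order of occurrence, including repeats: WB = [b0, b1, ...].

WB = [3, 5]

0: W B5 → L1 miss [D]
1: W B4 → L0 miss [D]
2: R B4 → L0 hit [D]
3: W B5 → L1 hit [D]
4: W B3 → L3 miss [D]
5: R B7 → L3 miss wb→B3 [-]
6: W B3 → L3 miss [D]
7: R B2 → L2 miss [-]
8: W B2 → L2 hit [D]
9: R B1 → L1 miss wb→B5 [-]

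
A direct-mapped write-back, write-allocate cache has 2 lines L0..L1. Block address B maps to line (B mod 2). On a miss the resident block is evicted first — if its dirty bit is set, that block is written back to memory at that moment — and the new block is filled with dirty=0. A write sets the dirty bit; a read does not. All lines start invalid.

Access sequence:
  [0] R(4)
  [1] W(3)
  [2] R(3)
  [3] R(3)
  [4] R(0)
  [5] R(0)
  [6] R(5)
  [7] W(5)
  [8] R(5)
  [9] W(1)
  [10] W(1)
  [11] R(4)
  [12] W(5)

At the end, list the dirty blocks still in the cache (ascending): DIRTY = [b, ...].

DIRTY = [5]

  0 | R B4 → L0 miss [-]
  1 | W B3 → L1 miss [D]
  2 | R B3 → L1 hit [D]
  3 | R B3 → L1 hit [D]
  4 | R B0 → L0 miss [-]
  5 | R B0 → L0 hit [-]
  6 | R B5 → L1 miss wb→B3 [-]
  7 | W B5 → L1 hit [D]
  8 | R B5 → L1 hit [D]
  9 | W B1 → L1 miss wb→B5 [D]
  10 | W B1 → L1 hit [D]
  11 | R B4 → L0 miss [-]
  12 | W B5 → L1 miss wb→B1 [D]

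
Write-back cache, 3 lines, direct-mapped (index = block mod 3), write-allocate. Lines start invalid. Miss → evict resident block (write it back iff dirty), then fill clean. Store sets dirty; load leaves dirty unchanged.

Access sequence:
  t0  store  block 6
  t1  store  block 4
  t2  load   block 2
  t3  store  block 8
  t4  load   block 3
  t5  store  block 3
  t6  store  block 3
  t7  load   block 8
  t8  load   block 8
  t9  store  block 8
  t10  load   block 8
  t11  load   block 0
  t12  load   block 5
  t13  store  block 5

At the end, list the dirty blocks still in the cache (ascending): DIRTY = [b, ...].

  0 | W B6 → L0 miss [D]
  1 | W B4 → L1 miss [D]
  2 | R B2 → L2 miss [-]
  3 | W B8 → L2 miss [D]
  4 | R B3 → L0 miss wb→B6 [-]
  5 | W B3 → L0 hit [D]
  6 | W B3 → L0 hit [D]
  7 | R B8 → L2 hit [D]
  8 | R B8 → L2 hit [D]
  9 | W B8 → L2 hit [D]
  10 | R B8 → L2 hit [D]
  11 | R B0 → L0 miss wb→B3 [-]
  12 | R B5 → L2 miss wb→B8 [-]
  13 | W B5 → L2 hit [D]

DIRTY = [4, 5]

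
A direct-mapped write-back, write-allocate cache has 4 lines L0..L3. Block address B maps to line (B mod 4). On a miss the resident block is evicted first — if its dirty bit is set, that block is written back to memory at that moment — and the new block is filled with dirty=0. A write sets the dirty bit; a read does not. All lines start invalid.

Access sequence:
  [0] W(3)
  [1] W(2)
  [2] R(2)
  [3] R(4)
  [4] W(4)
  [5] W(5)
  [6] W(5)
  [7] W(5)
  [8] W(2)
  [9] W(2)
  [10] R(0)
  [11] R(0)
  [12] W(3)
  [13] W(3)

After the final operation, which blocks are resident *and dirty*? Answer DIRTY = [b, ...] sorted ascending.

0: W B3 → L3 miss [D]
1: W B2 → L2 miss [D]
2: R B2 → L2 hit [D]
3: R B4 → L0 miss [-]
4: W B4 → L0 hit [D]
5: W B5 → L1 miss [D]
6: W B5 → L1 hit [D]
7: W B5 → L1 hit [D]
8: W B2 → L2 hit [D]
9: W B2 → L2 hit [D]
10: R B0 → L0 miss wb→B4 [-]
11: R B0 → L0 hit [-]
12: W B3 → L3 hit [D]
13: W B3 → L3 hit [D]

DIRTY = [2, 3, 5]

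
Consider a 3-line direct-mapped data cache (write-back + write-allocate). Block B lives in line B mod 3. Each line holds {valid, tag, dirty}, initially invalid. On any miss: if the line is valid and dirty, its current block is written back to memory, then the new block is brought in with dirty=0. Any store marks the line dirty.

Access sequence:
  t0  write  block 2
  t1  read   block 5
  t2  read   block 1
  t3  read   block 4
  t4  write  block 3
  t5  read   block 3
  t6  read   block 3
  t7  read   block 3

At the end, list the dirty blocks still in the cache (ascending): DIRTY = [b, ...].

  0 | W B2 → L2 miss [D]
  1 | R B5 → L2 miss wb→B2 [-]
  2 | R B1 → L1 miss [-]
  3 | R B4 → L1 miss [-]
  4 | W B3 → L0 miss [D]
  5 | R B3 → L0 hit [D]
  6 | R B3 → L0 hit [D]
  7 | R B3 → L0 hit [D]

DIRTY = [3]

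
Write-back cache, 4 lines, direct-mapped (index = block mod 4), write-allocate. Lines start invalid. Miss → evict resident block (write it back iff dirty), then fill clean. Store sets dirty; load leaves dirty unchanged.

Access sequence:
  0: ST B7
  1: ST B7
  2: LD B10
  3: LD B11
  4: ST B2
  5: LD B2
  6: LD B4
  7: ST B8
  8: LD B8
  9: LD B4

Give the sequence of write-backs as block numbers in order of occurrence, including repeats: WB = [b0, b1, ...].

0: W B7 -> L3 miss  d=D]
1: W B7 -> L3 hit  d=D]
2: R B10 -> L2 miss  d=-]
3: R B11 -> L3 miss wb->B7  d=-]
4: W B2 -> L2 miss  d=D]
5: R B2 -> L2 hit  d=D]
6: R B4 -> L0 miss  d=-]
7: W B8 -> L0 miss  d=D]
8: R B8 -> L0 hit  d=D]
9: R B4 -> L0 miss wb->B8  d=-]

WB = [7, 8]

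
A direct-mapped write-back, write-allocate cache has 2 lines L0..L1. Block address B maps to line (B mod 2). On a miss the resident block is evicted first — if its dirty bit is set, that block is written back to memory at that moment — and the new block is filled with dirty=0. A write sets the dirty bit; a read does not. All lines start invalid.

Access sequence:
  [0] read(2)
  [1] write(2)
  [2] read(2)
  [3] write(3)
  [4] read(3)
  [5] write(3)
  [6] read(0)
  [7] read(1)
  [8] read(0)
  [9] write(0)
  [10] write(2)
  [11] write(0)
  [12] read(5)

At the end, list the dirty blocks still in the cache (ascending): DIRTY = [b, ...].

0: R B2 → L0 miss [-]
1: W B2 → L0 hit [D]
2: R B2 → L0 hit [D]
3: W B3 → L1 miss [D]
4: R B3 → L1 hit [D]
5: W B3 → L1 hit [D]
6: R B0 → L0 miss wb→B2 [-]
7: R B1 → L1 miss wb→B3 [-]
8: R B0 → L0 hit [-]
9: W B0 → L0 hit [D]
10: W B2 → L0 miss wb→B0 [D]
11: W B0 → L0 miss wb→B2 [D]
12: R B5 → L1 miss [-]

DIRTY = [0]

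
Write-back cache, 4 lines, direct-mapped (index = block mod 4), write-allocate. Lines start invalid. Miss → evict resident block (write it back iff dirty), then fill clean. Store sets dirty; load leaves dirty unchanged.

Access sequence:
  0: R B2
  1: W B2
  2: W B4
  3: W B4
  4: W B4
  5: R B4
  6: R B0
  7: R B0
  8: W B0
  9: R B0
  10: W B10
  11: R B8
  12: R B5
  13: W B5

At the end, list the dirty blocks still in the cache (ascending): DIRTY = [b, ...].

0: R B2 -> L2 miss  d=-]
1: W B2 -> L2 hit  d=D]
2: W B4 -> L0 miss  d=D]
3: W B4 -> L0 hit  d=D]
4: W B4 -> L0 hit  d=D]
5: R B4 -> L0 hit  d=D]
6: R B0 -> L0 miss wb->B4  d=-]
7: R B0 -> L0 hit  d=-]
8: W B0 -> L0 hit  d=D]
9: R B0 -> L0 hit  d=D]
10: W B10 -> L2 miss wb->B2  d=D]
11: R B8 -> L0 miss wb->B0  d=-]
12: R B5 -> L1 miss  d=-]
13: W B5 -> L1 hit  d=D]

DIRTY = [5, 10]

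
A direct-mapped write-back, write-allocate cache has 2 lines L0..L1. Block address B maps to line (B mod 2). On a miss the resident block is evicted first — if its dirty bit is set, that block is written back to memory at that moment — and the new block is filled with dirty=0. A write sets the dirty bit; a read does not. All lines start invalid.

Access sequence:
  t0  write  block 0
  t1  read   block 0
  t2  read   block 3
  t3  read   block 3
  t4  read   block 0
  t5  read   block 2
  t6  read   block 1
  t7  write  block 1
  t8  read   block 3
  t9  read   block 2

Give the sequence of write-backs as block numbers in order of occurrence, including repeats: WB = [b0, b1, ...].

WB = [0, 1]

0: W B0 -> L0 miss  d=D]
1: R B0 -> L0 hit  d=D]
2: R B3 -> L1 miss  d=-]
3: R B3 -> L1 hit  d=-]
4: R B0 -> L0 hit  d=D]
5: R B2 -> L0 miss wb->B0  d=-]
6: R B1 -> L1 miss  d=-]
7: W B1 -> L1 hit  d=D]
8: R B3 -> L1 miss wb->B1  d=-]
9: R B2 -> L0 hit  d=-]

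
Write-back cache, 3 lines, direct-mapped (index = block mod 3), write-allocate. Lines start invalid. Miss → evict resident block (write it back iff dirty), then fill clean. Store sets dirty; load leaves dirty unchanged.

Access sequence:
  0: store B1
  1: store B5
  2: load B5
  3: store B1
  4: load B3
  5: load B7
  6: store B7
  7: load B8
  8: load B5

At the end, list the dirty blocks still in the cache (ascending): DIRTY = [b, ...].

0: W B1 -> L1 miss  d=D]
1: W B5 -> L2 miss  d=D]
2: R B5 -> L2 hit  d=D]
3: W B1 -> L1 hit  d=D]
4: R B3 -> L0 miss  d=-]
5: R B7 -> L1 miss wb->B1  d=-]
6: W B7 -> L1 hit  d=D]
7: R B8 -> L2 miss wb->B5  d=-]
8: R B5 -> L2 miss  d=-]

DIRTY = [7]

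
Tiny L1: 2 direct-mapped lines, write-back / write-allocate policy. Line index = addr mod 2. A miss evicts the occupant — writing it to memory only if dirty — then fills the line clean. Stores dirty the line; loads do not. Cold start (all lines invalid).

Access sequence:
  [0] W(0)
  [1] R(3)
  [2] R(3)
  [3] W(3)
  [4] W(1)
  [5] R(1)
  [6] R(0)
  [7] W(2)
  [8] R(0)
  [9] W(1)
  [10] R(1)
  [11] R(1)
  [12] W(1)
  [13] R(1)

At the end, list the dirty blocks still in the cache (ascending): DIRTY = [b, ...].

DIRTY = [1]

0: W B0 → L0 miss [D]
1: R B3 → L1 miss [-]
2: R B3 → L1 hit [-]
3: W B3 → L1 hit [D]
4: W B1 → L1 miss wb→B3 [D]
5: R B1 → L1 hit [D]
6: R B0 → L0 hit [D]
7: W B2 → L0 miss wb→B0 [D]
8: R B0 → L0 miss wb→B2 [-]
9: W B1 → L1 hit [D]
10: R B1 → L1 hit [D]
11: R B1 → L1 hit [D]
12: W B1 → L1 hit [D]
13: R B1 → L1 hit [D]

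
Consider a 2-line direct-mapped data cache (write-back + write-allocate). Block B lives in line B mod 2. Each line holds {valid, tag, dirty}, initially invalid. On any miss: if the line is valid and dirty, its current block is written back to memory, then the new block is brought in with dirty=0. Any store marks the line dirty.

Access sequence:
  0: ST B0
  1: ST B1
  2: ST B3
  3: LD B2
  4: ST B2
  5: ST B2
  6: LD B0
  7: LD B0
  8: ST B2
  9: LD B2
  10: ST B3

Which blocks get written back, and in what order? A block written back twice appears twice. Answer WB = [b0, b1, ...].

WB = [1, 0, 2]

  0 | W B0 → L0 miss [D]
  1 | W B1 → L1 miss [D]
  2 | W B3 → L1 miss wb→B1 [D]
  3 | R B2 → L0 miss wb→B0 [-]
  4 | W B2 → L0 hit [D]
  5 | W B2 → L0 hit [D]
  6 | R B0 → L0 miss wb→B2 [-]
  7 | R B0 → L0 hit [-]
  8 | W B2 → L0 miss [D]
  9 | R B2 → L0 hit [D]
  10 | W B3 → L1 hit [D]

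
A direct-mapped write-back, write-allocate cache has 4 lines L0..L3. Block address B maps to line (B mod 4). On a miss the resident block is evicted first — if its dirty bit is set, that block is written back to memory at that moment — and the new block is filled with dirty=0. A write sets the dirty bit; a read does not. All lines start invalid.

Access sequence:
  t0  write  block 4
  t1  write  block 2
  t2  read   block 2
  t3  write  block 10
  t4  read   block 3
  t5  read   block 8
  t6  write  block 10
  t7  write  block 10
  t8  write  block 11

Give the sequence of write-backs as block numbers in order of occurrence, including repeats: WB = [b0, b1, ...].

WB = [2, 4]

0: W B4 -> L0 miss  d=D]
1: W B2 -> L2 miss  d=D]
2: R B2 -> L2 hit  d=D]
3: W B10 -> L2 miss wb->B2  d=D]
4: R B3 -> L3 miss  d=-]
5: R B8 -> L0 miss wb->B4  d=-]
6: W B10 -> L2 hit  d=D]
7: W B10 -> L2 hit  d=D]
8: W B11 -> L3 miss  d=D]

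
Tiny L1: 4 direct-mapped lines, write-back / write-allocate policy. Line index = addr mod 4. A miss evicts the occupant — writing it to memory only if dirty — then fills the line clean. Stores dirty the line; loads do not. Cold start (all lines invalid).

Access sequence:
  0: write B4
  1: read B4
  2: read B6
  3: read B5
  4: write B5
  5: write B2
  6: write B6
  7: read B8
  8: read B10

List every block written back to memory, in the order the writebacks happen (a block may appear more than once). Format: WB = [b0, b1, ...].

WB = [2, 4, 6]

0: W B4 → L0 miss [D]
1: R B4 → L0 hit [D]
2: R B6 → L2 miss [-]
3: R B5 → L1 miss [-]
4: W B5 → L1 hit [D]
5: W B2 → L2 miss [D]
6: W B6 → L2 miss wb→B2 [D]
7: R B8 → L0 miss wb→B4 [-]
8: R B10 → L2 miss wb→B6 [-]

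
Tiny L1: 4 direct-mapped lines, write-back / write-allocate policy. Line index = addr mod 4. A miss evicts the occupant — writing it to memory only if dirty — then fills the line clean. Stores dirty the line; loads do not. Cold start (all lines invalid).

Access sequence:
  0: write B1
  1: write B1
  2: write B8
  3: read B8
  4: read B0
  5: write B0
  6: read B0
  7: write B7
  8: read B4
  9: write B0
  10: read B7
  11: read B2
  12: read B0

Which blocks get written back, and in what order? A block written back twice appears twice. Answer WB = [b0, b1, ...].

0: W B1 → L1 miss [D]
1: W B1 → L1 hit [D]
2: W B8 → L0 miss [D]
3: R B8 → L0 hit [D]
4: R B0 → L0 miss wb→B8 [-]
5: W B0 → L0 hit [D]
6: R B0 → L0 hit [D]
7: W B7 → L3 miss [D]
8: R B4 → L0 miss wb→B0 [-]
9: W B0 → L0 miss [D]
10: R B7 → L3 hit [D]
11: R B2 → L2 miss [-]
12: R B0 → L0 hit [D]

WB = [8, 0]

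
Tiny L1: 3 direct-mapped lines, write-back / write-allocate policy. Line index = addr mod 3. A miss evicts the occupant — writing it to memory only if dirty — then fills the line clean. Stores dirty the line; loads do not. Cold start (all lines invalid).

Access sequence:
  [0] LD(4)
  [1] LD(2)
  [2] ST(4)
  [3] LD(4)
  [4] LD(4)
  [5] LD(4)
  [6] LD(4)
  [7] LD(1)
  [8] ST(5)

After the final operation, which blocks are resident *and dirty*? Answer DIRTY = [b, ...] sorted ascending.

0: R B4 → L1 miss [-]
1: R B2 → L2 miss [-]
2: W B4 → L1 hit [D]
3: R B4 → L1 hit [D]
4: R B4 → L1 hit [D]
5: R B4 → L1 hit [D]
6: R B4 → L1 hit [D]
7: R B1 → L1 miss wb→B4 [-]
8: W B5 → L2 miss [D]

DIRTY = [5]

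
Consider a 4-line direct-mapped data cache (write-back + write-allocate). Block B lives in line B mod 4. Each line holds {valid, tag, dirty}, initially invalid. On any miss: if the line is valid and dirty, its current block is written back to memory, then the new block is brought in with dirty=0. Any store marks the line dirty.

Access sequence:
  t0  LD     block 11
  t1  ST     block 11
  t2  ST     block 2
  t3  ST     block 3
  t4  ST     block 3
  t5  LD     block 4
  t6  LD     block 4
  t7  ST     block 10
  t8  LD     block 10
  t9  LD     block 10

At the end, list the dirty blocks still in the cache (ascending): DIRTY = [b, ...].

DIRTY = [3, 10]

0: R B11 → L3 miss [-]
1: W B11 → L3 hit [D]
2: W B2 → L2 miss [D]
3: W B3 → L3 miss wb→B11 [D]
4: W B3 → L3 hit [D]
5: R B4 → L0 miss [-]
6: R B4 → L0 hit [-]
7: W B10 → L2 miss wb→B2 [D]
8: R B10 → L2 hit [D]
9: R B10 → L2 hit [D]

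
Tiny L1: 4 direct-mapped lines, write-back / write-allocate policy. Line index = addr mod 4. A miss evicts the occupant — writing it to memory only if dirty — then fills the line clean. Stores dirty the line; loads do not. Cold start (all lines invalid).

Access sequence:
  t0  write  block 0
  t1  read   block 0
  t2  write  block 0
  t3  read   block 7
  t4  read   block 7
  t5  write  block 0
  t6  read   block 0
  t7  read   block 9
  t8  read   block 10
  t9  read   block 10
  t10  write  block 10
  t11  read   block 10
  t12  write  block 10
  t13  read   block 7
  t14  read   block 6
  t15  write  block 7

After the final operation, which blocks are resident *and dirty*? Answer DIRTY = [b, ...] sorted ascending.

0: W B0 → L0 miss [D]
1: R B0 → L0 hit [D]
2: W B0 → L0 hit [D]
3: R B7 → L3 miss [-]
4: R B7 → L3 hit [-]
5: W B0 → L0 hit [D]
6: R B0 → L0 hit [D]
7: R B9 → L1 miss [-]
8: R B10 → L2 miss [-]
9: R B10 → L2 hit [-]
10: W B10 → L2 hit [D]
11: R B10 → L2 hit [D]
12: W B10 → L2 hit [D]
13: R B7 → L3 hit [-]
14: R B6 → L2 miss wb→B10 [-]
15: W B7 → L3 hit [D]

DIRTY = [0, 7]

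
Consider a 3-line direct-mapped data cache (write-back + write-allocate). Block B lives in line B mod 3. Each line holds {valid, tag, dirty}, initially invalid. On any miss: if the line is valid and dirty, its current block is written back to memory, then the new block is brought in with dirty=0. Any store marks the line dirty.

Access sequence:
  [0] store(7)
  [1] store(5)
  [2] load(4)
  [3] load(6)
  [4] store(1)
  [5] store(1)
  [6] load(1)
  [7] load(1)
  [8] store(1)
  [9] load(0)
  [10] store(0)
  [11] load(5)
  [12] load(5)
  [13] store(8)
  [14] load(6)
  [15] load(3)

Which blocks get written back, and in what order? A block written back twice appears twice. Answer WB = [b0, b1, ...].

  0 | W B7 → L1 miss [D]
  1 | W B5 → L2 miss [D]
  2 | R B4 → L1 miss wb→B7 [-]
  3 | R B6 → L0 miss [-]
  4 | W B1 → L1 miss [D]
  5 | W B1 → L1 hit [D]
  6 | R B1 → L1 hit [D]
  7 | R B1 → L1 hit [D]
  8 | W B1 → L1 hit [D]
  9 | R B0 → L0 miss [-]
  10 | W B0 → L0 hit [D]
  11 | R B5 → L2 hit [D]
  12 | R B5 → L2 hit [D]
  13 | W B8 → L2 miss wb→B5 [D]
  14 | R B6 → L0 miss wb→B0 [-]
  15 | R B3 → L0 miss [-]

WB = [7, 5, 0]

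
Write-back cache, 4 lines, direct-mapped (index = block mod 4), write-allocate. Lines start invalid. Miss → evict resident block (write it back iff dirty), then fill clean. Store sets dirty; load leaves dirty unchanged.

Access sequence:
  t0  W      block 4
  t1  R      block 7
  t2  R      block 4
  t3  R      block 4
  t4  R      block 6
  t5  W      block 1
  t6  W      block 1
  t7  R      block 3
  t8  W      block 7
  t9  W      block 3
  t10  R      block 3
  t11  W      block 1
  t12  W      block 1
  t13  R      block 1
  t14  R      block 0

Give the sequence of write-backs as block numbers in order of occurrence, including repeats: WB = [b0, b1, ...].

WB = [7, 4]

  0 | W B4 → L0 miss [D]
  1 | R B7 → L3 miss [-]
  2 | R B4 → L0 hit [D]
  3 | R B4 → L0 hit [D]
  4 | R B6 → L2 miss [-]
  5 | W B1 → L1 miss [D]
  6 | W B1 → L1 hit [D]
  7 | R B3 → L3 miss [-]
  8 | W B7 → L3 miss [D]
  9 | W B3 → L3 miss wb→B7 [D]
  10 | R B3 → L3 hit [D]
  11 | W B1 → L1 hit [D]
  12 | W B1 → L1 hit [D]
  13 | R B1 → L1 hit [D]
  14 | R B0 → L0 miss wb→B4 [-]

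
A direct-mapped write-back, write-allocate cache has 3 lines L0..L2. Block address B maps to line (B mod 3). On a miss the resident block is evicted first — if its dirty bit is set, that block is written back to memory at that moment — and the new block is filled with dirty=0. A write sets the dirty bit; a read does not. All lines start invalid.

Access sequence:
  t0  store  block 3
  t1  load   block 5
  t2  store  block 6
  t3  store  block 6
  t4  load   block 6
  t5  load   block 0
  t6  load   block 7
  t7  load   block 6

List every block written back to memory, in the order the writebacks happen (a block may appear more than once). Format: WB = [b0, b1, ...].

0: W B3 → L0 miss [D]
1: R B5 → L2 miss [-]
2: W B6 → L0 miss wb→B3 [D]
3: W B6 → L0 hit [D]
4: R B6 → L0 hit [D]
5: R B0 → L0 miss wb→B6 [-]
6: R B7 → L1 miss [-]
7: R B6 → L0 miss [-]

WB = [3, 6]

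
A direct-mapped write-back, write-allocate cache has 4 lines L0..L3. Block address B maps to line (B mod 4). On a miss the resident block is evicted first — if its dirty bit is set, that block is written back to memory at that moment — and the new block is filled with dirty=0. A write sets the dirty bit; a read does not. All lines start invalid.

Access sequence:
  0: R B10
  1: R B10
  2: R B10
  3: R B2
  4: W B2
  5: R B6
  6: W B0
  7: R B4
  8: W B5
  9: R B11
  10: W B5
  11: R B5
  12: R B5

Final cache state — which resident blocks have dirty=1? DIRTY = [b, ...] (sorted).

DIRTY = [5]

0: R B10 → L2 miss [-]
1: R B10 → L2 hit [-]
2: R B10 → L2 hit [-]
3: R B2 → L2 miss [-]
4: W B2 → L2 hit [D]
5: R B6 → L2 miss wb→B2 [-]
6: W B0 → L0 miss [D]
7: R B4 → L0 miss wb→B0 [-]
8: W B5 → L1 miss [D]
9: R B11 → L3 miss [-]
10: W B5 → L1 hit [D]
11: R B5 → L1 hit [D]
12: R B5 → L1 hit [D]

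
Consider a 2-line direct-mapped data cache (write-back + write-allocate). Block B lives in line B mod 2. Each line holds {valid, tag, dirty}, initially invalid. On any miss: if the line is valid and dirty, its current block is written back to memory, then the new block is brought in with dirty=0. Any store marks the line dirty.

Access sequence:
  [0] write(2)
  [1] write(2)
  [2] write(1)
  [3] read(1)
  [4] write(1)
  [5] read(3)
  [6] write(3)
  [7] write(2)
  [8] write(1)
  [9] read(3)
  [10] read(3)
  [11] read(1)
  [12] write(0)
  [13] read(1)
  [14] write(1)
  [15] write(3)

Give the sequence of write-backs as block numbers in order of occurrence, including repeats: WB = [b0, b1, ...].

WB = [1, 3, 1, 2, 1]

0: W B2 → L0 miss [D]
1: W B2 → L0 hit [D]
2: W B1 → L1 miss [D]
3: R B1 → L1 hit [D]
4: W B1 → L1 hit [D]
5: R B3 → L1 miss wb→B1 [-]
6: W B3 → L1 hit [D]
7: W B2 → L0 hit [D]
8: W B1 → L1 miss wb→B3 [D]
9: R B3 → L1 miss wb→B1 [-]
10: R B3 → L1 hit [-]
11: R B1 → L1 miss [-]
12: W B0 → L0 miss wb→B2 [D]
13: R B1 → L1 hit [-]
14: W B1 → L1 hit [D]
15: W B3 → L1 miss wb→B1 [D]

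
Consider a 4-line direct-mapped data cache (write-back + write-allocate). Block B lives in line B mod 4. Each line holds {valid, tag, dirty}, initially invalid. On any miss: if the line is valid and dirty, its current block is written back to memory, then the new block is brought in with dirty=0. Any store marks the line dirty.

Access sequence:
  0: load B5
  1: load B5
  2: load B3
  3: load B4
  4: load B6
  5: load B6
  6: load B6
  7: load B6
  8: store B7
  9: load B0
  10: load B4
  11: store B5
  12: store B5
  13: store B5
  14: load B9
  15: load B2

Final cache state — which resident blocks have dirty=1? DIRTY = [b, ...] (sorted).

0: R B5 -> L1 miss  d=-]
1: R B5 -> L1 hit  d=-]
2: R B3 -> L3 miss  d=-]
3: R B4 -> L0 miss  d=-]
4: R B6 -> L2 miss  d=-]
5: R B6 -> L2 hit  d=-]
6: R B6 -> L2 hit  d=-]
7: R B6 -> L2 hit  d=-]
8: W B7 -> L3 miss  d=D]
9: R B0 -> L0 miss  d=-]
10: R B4 -> L0 miss  d=-]
11: W B5 -> L1 hit  d=D]
12: W B5 -> L1 hit  d=D]
13: W B5 -> L1 hit  d=D]
14: R B9 -> L1 miss wb->B5  d=-]
15: R B2 -> L2 miss  d=-]

DIRTY = [7]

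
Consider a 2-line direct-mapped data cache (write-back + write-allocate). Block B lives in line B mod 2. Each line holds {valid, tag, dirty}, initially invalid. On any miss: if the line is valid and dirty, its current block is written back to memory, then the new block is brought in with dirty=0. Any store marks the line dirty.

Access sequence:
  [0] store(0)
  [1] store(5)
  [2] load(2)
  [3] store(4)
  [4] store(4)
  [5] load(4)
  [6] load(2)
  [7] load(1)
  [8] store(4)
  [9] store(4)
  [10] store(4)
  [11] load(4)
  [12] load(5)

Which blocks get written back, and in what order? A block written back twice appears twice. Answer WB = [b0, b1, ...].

0: W B0 → L0 miss [D]
1: W B5 → L1 miss [D]
2: R B2 → L0 miss wb→B0 [-]
3: W B4 → L0 miss [D]
4: W B4 → L0 hit [D]
5: R B4 → L0 hit [D]
6: R B2 → L0 miss wb→B4 [-]
7: R B1 → L1 miss wb→B5 [-]
8: W B4 → L0 miss [D]
9: W B4 → L0 hit [D]
10: W B4 → L0 hit [D]
11: R B4 → L0 hit [D]
12: R B5 → L1 miss [-]

WB = [0, 4, 5]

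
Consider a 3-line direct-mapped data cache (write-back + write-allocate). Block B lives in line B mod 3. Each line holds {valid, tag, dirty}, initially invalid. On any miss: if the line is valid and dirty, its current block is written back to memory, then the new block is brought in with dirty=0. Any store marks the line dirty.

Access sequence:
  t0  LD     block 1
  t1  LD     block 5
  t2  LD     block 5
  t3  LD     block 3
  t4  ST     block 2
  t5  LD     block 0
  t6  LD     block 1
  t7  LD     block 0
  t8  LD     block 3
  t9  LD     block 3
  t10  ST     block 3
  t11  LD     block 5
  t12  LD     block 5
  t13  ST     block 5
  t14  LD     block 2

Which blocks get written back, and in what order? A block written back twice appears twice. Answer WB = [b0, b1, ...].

0: R B1 -> L1 miss  d=-]
1: R B5 -> L2 miss  d=-]
2: R B5 -> L2 hit  d=-]
3: R B3 -> L0 miss  d=-]
4: W B2 -> L2 miss  d=D]
5: R B0 -> L0 miss  d=-]
6: R B1 -> L1 hit  d=-]
7: R B0 -> L0 hit  d=-]
8: R B3 -> L0 miss  d=-]
9: R B3 -> L0 hit  d=-]
10: W B3 -> L0 hit  d=D]
11: R B5 -> L2 miss wb->B2  d=-]
12: R B5 -> L2 hit  d=-]
13: W B5 -> L2 hit  d=D]
14: R B2 -> L2 miss wb->B5  d=-]

WB = [2, 5]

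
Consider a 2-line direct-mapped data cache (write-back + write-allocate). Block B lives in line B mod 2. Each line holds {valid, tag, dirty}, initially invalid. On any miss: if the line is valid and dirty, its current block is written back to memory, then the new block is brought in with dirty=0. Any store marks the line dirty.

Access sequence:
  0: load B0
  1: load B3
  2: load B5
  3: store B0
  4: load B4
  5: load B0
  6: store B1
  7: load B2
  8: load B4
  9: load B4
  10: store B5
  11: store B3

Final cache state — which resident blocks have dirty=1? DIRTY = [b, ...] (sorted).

0: R B0 -> L0 miss  d=-]
1: R B3 -> L1 miss  d=-]
2: R B5 -> L1 miss  d=-]
3: W B0 -> L0 hit  d=D]
4: R B4 -> L0 miss wb->B0  d=-]
5: R B0 -> L0 miss  d=-]
6: W B1 -> L1 miss  d=D]
7: R B2 -> L0 miss  d=-]
8: R B4 -> L0 miss  d=-]
9: R B4 -> L0 hit  d=-]
10: W B5 -> L1 miss wb->B1  d=D]
11: W B3 -> L1 miss wb->B5  d=D]

DIRTY = [3]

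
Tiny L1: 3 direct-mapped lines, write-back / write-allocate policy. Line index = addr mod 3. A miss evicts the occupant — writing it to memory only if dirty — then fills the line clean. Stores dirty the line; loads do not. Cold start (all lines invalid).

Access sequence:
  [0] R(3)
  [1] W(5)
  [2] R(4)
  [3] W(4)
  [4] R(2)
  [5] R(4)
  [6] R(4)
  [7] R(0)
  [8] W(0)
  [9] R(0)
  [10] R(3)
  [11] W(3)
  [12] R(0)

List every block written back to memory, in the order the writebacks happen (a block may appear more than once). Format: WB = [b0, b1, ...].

WB = [5, 0, 3]

0: R B3 → L0 miss [-]
1: W B5 → L2 miss [D]
2: R B4 → L1 miss [-]
3: W B4 → L1 hit [D]
4: R B2 → L2 miss wb→B5 [-]
5: R B4 → L1 hit [D]
6: R B4 → L1 hit [D]
7: R B0 → L0 miss [-]
8: W B0 → L0 hit [D]
9: R B0 → L0 hit [D]
10: R B3 → L0 miss wb→B0 [-]
11: W B3 → L0 hit [D]
12: R B0 → L0 miss wb→B3 [-]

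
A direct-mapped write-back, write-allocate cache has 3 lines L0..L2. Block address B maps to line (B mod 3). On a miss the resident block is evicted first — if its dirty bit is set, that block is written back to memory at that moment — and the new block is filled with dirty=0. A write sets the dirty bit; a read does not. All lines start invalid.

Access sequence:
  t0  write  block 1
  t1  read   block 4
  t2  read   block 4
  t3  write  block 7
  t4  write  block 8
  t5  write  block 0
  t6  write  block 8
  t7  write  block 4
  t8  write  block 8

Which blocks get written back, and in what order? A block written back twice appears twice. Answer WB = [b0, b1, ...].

WB = [1, 7]

  0 | W B1 → L1 miss [D]
  1 | R B4 → L1 miss wb→B1 [-]
  2 | R B4 → L1 hit [-]
  3 | W B7 → L1 miss [D]
  4 | W B8 → L2 miss [D]
  5 | W B0 → L0 miss [D]
  6 | W B8 → L2 hit [D]
  7 | W B4 → L1 miss wb→B7 [D]
  8 | W B8 → L2 hit [D]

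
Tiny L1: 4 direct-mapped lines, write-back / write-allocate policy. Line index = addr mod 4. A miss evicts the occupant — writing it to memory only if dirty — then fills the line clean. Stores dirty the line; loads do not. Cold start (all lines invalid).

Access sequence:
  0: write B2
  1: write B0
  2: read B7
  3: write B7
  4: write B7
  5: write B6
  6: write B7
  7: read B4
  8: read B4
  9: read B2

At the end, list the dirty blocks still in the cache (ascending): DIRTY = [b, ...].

0: W B2 -> L2 miss  d=D]
1: W B0 -> L0 miss  d=D]
2: R B7 -> L3 miss  d=-]
3: W B7 -> L3 hit  d=D]
4: W B7 -> L3 hit  d=D]
5: W B6 -> L2 miss wb->B2  d=D]
6: W B7 -> L3 hit  d=D]
7: R B4 -> L0 miss wb->B0  d=-]
8: R B4 -> L0 hit  d=-]
9: R B2 -> L2 miss wb->B6  d=-]

DIRTY = [7]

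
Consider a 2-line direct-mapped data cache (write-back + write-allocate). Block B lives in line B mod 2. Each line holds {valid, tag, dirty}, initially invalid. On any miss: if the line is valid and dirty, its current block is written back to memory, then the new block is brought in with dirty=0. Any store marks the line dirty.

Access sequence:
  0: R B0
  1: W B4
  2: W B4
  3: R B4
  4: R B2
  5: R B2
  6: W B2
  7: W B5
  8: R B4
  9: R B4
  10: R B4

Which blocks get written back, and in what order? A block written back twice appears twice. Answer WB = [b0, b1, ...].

WB = [4, 2]

0: R B0 -> L0 miss  d=-]
1: W B4 -> L0 miss  d=D]
2: W B4 -> L0 hit  d=D]
3: R B4 -> L0 hit  d=D]
4: R B2 -> L0 miss wb->B4  d=-]
5: R B2 -> L0 hit  d=-]
6: W B2 -> L0 hit  d=D]
7: W B5 -> L1 miss  d=D]
8: R B4 -> L0 miss wb->B2  d=-]
9: R B4 -> L0 hit  d=-]
10: R B4 -> L0 hit  d=-]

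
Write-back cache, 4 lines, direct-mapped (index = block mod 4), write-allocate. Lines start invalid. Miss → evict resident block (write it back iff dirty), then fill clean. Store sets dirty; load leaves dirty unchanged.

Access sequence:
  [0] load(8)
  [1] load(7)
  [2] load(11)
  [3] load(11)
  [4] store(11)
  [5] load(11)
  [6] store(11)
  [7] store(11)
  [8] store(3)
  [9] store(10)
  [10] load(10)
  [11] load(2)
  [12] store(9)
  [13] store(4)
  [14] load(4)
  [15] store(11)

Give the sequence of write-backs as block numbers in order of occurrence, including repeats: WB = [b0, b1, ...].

WB = [11, 10, 3]

  0 | R B8 → L0 miss [-]
  1 | R B7 → L3 miss [-]
  2 | R B11 → L3 miss [-]
  3 | R B11 → L3 hit [-]
  4 | W B11 → L3 hit [D]
  5 | R B11 → L3 hit [D]
  6 | W B11 → L3 hit [D]
  7 | W B11 → L3 hit [D]
  8 | W B3 → L3 miss wb→B11 [D]
  9 | W B10 → L2 miss [D]
  10 | R B10 → L2 hit [D]
  11 | R B2 → L2 miss wb→B10 [-]
  12 | W B9 → L1 miss [D]
  13 | W B4 → L0 miss [D]
  14 | R B4 → L0 hit [D]
  15 | W B11 → L3 miss wb→B3 [D]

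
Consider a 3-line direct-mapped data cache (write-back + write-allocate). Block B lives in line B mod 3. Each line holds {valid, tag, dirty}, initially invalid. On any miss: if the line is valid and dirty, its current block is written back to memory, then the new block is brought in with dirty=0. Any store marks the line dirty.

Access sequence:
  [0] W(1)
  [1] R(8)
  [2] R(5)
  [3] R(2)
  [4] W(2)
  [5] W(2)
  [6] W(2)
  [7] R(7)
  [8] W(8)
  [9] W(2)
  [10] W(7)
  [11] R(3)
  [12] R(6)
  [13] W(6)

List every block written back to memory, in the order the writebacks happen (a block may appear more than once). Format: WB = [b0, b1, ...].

0: W B1 -> L1 miss  d=D]
1: R B8 -> L2 miss  d=-]
2: R B5 -> L2 miss  d=-]
3: R B2 -> L2 miss  d=-]
4: W B2 -> L2 hit  d=D]
5: W B2 -> L2 hit  d=D]
6: W B2 -> L2 hit  d=D]
7: R B7 -> L1 miss wb->B1  d=-]
8: W B8 -> L2 miss wb->B2  d=D]
9: W B2 -> L2 miss wb->B8  d=D]
10: W B7 -> L1 hit  d=D]
11: R B3 -> L0 miss  d=-]
12: R B6 -> L0 miss  d=-]
13: W B6 -> L0 hit  d=D]

WB = [1, 2, 8]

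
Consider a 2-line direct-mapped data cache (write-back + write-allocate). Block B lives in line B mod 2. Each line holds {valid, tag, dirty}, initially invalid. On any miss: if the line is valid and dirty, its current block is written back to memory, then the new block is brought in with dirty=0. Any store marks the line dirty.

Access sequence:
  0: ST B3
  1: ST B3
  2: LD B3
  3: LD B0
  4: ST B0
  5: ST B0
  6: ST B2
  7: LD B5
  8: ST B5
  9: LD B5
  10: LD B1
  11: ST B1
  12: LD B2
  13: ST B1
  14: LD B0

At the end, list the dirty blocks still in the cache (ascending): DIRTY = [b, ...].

  0 | W B3 → L1 miss [D]
  1 | W B3 → L1 hit [D]
  2 | R B3 → L1 hit [D]
  3 | R B0 → L0 miss [-]
  4 | W B0 → L0 hit [D]
  5 | W B0 → L0 hit [D]
  6 | W B2 → L0 miss wb→B0 [D]
  7 | R B5 → L1 miss wb→B3 [-]
  8 | W B5 → L1 hit [D]
  9 | R B5 → L1 hit [D]
  10 | R B1 → L1 miss wb→B5 [-]
  11 | W B1 → L1 hit [D]
  12 | R B2 → L0 hit [D]
  13 | W B1 → L1 hit [D]
  14 | R B0 → L0 miss wb→B2 [-]

DIRTY = [1]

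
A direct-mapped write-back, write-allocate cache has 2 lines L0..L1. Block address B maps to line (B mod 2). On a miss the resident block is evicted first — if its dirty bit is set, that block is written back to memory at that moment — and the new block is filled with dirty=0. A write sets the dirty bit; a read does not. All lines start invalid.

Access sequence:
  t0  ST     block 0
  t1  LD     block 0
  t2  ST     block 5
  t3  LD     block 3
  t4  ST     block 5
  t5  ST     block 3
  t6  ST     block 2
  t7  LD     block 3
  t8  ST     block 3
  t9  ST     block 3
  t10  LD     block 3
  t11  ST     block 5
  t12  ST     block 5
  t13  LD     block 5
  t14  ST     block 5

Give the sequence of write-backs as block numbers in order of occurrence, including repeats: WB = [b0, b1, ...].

0: W B0 -> L0 miss  d=D]
1: R B0 -> L0 hit  d=D]
2: W B5 -> L1 miss  d=D]
3: R B3 -> L1 miss wb->B5  d=-]
4: W B5 -> L1 miss  d=D]
5: W B3 -> L1 miss wb->B5  d=D]
6: W B2 -> L0 miss wb->B0  d=D]
7: R B3 -> L1 hit  d=D]
8: W B3 -> L1 hit  d=D]
9: W B3 -> L1 hit  d=D]
10: R B3 -> L1 hit  d=D]
11: W B5 -> L1 miss wb->B3  d=D]
12: W B5 -> L1 hit  d=D]
13: R B5 -> L1 hit  d=D]
14: W B5 -> L1 hit  d=D]

WB = [5, 5, 0, 3]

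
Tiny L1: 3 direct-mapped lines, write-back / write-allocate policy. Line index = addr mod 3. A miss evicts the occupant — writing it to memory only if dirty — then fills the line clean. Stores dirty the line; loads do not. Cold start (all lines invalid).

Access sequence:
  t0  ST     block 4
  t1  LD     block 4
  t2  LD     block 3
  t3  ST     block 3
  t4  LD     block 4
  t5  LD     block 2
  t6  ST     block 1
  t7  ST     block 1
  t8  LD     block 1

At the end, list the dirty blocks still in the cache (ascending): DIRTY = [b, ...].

0: W B4 -> L1 miss  d=D]
1: R B4 -> L1 hit  d=D]
2: R B3 -> L0 miss  d=-]
3: W B3 -> L0 hit  d=D]
4: R B4 -> L1 hit  d=D]
5: R B2 -> L2 miss  d=-]
6: W B1 -> L1 miss wb->B4  d=D]
7: W B1 -> L1 hit  d=D]
8: R B1 -> L1 hit  d=D]

DIRTY = [1, 3]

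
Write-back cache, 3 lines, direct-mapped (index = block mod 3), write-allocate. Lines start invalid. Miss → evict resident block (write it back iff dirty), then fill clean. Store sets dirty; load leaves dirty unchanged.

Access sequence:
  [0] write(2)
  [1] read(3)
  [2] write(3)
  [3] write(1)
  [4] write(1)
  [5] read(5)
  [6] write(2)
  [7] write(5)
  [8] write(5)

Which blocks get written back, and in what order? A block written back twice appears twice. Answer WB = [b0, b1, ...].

WB = [2, 2]

0: W B2 → L2 miss [D]
1: R B3 → L0 miss [-]
2: W B3 → L0 hit [D]
3: W B1 → L1 miss [D]
4: W B1 → L1 hit [D]
5: R B5 → L2 miss wb→B2 [-]
6: W B2 → L2 miss [D]
7: W B5 → L2 miss wb→B2 [D]
8: W B5 → L2 hit [D]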